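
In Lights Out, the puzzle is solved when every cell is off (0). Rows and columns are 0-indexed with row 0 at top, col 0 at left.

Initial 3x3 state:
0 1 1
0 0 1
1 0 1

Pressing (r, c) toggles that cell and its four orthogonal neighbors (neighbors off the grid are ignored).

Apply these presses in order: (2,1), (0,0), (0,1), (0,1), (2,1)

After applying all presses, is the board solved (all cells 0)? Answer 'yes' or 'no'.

Answer: no

Derivation:
After press 1 at (2,1):
0 1 1
0 1 1
0 1 0

After press 2 at (0,0):
1 0 1
1 1 1
0 1 0

After press 3 at (0,1):
0 1 0
1 0 1
0 1 0

After press 4 at (0,1):
1 0 1
1 1 1
0 1 0

After press 5 at (2,1):
1 0 1
1 0 1
1 0 1

Lights still on: 6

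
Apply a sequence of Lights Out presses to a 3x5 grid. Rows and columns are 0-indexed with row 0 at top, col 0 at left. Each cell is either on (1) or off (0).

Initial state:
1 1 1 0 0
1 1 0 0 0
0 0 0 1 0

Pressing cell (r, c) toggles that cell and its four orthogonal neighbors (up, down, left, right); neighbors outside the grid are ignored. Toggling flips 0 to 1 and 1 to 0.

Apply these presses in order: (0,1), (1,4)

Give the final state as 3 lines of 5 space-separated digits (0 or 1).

After press 1 at (0,1):
0 0 0 0 0
1 0 0 0 0
0 0 0 1 0

After press 2 at (1,4):
0 0 0 0 1
1 0 0 1 1
0 0 0 1 1

Answer: 0 0 0 0 1
1 0 0 1 1
0 0 0 1 1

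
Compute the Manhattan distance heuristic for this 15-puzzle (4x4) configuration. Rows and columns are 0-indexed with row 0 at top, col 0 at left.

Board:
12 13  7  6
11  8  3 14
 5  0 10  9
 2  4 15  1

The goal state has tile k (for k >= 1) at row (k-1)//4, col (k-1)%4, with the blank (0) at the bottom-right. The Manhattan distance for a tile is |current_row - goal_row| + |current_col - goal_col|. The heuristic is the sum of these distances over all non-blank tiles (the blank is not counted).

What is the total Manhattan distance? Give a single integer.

Tile 12: at (0,0), goal (2,3), distance |0-2|+|0-3| = 5
Tile 13: at (0,1), goal (3,0), distance |0-3|+|1-0| = 4
Tile 7: at (0,2), goal (1,2), distance |0-1|+|2-2| = 1
Tile 6: at (0,3), goal (1,1), distance |0-1|+|3-1| = 3
Tile 11: at (1,0), goal (2,2), distance |1-2|+|0-2| = 3
Tile 8: at (1,1), goal (1,3), distance |1-1|+|1-3| = 2
Tile 3: at (1,2), goal (0,2), distance |1-0|+|2-2| = 1
Tile 14: at (1,3), goal (3,1), distance |1-3|+|3-1| = 4
Tile 5: at (2,0), goal (1,0), distance |2-1|+|0-0| = 1
Tile 10: at (2,2), goal (2,1), distance |2-2|+|2-1| = 1
Tile 9: at (2,3), goal (2,0), distance |2-2|+|3-0| = 3
Tile 2: at (3,0), goal (0,1), distance |3-0|+|0-1| = 4
Tile 4: at (3,1), goal (0,3), distance |3-0|+|1-3| = 5
Tile 15: at (3,2), goal (3,2), distance |3-3|+|2-2| = 0
Tile 1: at (3,3), goal (0,0), distance |3-0|+|3-0| = 6
Sum: 5 + 4 + 1 + 3 + 3 + 2 + 1 + 4 + 1 + 1 + 3 + 4 + 5 + 0 + 6 = 43

Answer: 43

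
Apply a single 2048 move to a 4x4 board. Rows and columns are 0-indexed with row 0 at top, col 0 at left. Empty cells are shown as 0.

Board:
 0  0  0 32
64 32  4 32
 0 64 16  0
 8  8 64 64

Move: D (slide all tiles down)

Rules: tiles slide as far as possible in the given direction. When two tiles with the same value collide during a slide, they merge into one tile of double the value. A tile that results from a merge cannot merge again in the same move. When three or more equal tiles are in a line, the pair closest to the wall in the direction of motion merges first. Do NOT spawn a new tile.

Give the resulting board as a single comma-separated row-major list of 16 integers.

Slide down:
col 0: [0, 64, 0, 8] -> [0, 0, 64, 8]
col 1: [0, 32, 64, 8] -> [0, 32, 64, 8]
col 2: [0, 4, 16, 64] -> [0, 4, 16, 64]
col 3: [32, 32, 0, 64] -> [0, 0, 64, 64]

Answer: 0, 0, 0, 0, 0, 32, 4, 0, 64, 64, 16, 64, 8, 8, 64, 64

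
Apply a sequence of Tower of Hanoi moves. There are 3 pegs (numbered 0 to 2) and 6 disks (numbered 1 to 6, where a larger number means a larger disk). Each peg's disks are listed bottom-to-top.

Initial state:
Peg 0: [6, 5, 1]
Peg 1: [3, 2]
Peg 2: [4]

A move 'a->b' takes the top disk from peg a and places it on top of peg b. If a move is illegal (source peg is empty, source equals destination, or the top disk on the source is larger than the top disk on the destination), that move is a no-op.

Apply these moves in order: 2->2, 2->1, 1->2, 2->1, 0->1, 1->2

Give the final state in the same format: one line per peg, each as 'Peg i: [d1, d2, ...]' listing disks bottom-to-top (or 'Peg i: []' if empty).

After move 1 (2->2):
Peg 0: [6, 5, 1]
Peg 1: [3, 2]
Peg 2: [4]

After move 2 (2->1):
Peg 0: [6, 5, 1]
Peg 1: [3, 2]
Peg 2: [4]

After move 3 (1->2):
Peg 0: [6, 5, 1]
Peg 1: [3]
Peg 2: [4, 2]

After move 4 (2->1):
Peg 0: [6, 5, 1]
Peg 1: [3, 2]
Peg 2: [4]

After move 5 (0->1):
Peg 0: [6, 5]
Peg 1: [3, 2, 1]
Peg 2: [4]

After move 6 (1->2):
Peg 0: [6, 5]
Peg 1: [3, 2]
Peg 2: [4, 1]

Answer: Peg 0: [6, 5]
Peg 1: [3, 2]
Peg 2: [4, 1]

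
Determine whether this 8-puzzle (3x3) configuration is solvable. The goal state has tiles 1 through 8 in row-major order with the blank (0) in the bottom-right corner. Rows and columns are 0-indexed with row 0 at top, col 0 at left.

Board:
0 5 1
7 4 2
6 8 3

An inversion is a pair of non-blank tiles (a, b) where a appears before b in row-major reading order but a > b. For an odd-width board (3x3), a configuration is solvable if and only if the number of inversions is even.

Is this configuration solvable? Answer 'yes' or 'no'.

Inversions (pairs i<j in row-major order where tile[i] > tile[j] > 0): 12
12 is even, so the puzzle is solvable.

Answer: yes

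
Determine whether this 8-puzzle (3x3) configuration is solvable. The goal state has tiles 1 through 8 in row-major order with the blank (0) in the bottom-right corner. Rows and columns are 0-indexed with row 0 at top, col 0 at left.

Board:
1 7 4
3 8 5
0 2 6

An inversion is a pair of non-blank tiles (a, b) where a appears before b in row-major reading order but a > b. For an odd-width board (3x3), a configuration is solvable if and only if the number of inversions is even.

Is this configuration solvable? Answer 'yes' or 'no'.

Answer: yes

Derivation:
Inversions (pairs i<j in row-major order where tile[i] > tile[j] > 0): 12
12 is even, so the puzzle is solvable.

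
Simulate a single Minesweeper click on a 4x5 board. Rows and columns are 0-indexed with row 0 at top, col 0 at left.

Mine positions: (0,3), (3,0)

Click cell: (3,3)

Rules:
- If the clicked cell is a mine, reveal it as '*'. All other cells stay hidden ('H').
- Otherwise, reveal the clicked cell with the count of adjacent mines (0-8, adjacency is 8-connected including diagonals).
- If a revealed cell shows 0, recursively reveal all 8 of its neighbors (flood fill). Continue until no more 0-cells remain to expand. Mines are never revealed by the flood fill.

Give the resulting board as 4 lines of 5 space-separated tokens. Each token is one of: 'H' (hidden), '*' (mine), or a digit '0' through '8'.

0 0 1 H H
0 0 1 1 1
1 1 0 0 0
H 1 0 0 0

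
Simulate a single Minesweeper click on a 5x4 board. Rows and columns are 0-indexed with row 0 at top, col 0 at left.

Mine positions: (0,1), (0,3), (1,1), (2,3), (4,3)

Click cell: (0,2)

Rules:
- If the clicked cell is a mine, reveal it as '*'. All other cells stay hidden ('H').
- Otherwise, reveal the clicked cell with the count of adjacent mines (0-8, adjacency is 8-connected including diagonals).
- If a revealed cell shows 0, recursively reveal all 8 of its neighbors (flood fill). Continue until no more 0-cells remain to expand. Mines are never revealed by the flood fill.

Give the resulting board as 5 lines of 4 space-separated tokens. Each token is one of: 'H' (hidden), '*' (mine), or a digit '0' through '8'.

H H 3 H
H H H H
H H H H
H H H H
H H H H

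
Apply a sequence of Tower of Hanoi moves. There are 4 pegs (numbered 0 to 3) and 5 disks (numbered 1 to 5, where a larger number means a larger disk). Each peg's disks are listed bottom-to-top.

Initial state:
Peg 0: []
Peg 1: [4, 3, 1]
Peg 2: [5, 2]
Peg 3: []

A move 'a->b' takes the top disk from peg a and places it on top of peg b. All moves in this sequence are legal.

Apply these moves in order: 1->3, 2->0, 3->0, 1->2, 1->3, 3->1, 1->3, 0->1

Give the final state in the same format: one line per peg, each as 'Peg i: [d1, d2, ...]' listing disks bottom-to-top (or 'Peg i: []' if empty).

Answer: Peg 0: [2]
Peg 1: [1]
Peg 2: [5, 3]
Peg 3: [4]

Derivation:
After move 1 (1->3):
Peg 0: []
Peg 1: [4, 3]
Peg 2: [5, 2]
Peg 3: [1]

After move 2 (2->0):
Peg 0: [2]
Peg 1: [4, 3]
Peg 2: [5]
Peg 3: [1]

After move 3 (3->0):
Peg 0: [2, 1]
Peg 1: [4, 3]
Peg 2: [5]
Peg 3: []

After move 4 (1->2):
Peg 0: [2, 1]
Peg 1: [4]
Peg 2: [5, 3]
Peg 3: []

After move 5 (1->3):
Peg 0: [2, 1]
Peg 1: []
Peg 2: [5, 3]
Peg 3: [4]

After move 6 (3->1):
Peg 0: [2, 1]
Peg 1: [4]
Peg 2: [5, 3]
Peg 3: []

After move 7 (1->3):
Peg 0: [2, 1]
Peg 1: []
Peg 2: [5, 3]
Peg 3: [4]

After move 8 (0->1):
Peg 0: [2]
Peg 1: [1]
Peg 2: [5, 3]
Peg 3: [4]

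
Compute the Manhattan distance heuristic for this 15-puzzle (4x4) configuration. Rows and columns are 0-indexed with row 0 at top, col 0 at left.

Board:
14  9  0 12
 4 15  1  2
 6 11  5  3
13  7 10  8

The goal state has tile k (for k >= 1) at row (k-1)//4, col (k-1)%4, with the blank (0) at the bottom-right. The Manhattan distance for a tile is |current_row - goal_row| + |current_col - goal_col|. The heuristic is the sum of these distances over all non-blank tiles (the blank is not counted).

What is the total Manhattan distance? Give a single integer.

Answer: 38

Derivation:
Tile 14: at (0,0), goal (3,1), distance |0-3|+|0-1| = 4
Tile 9: at (0,1), goal (2,0), distance |0-2|+|1-0| = 3
Tile 12: at (0,3), goal (2,3), distance |0-2|+|3-3| = 2
Tile 4: at (1,0), goal (0,3), distance |1-0|+|0-3| = 4
Tile 15: at (1,1), goal (3,2), distance |1-3|+|1-2| = 3
Tile 1: at (1,2), goal (0,0), distance |1-0|+|2-0| = 3
Tile 2: at (1,3), goal (0,1), distance |1-0|+|3-1| = 3
Tile 6: at (2,0), goal (1,1), distance |2-1|+|0-1| = 2
Tile 11: at (2,1), goal (2,2), distance |2-2|+|1-2| = 1
Tile 5: at (2,2), goal (1,0), distance |2-1|+|2-0| = 3
Tile 3: at (2,3), goal (0,2), distance |2-0|+|3-2| = 3
Tile 13: at (3,0), goal (3,0), distance |3-3|+|0-0| = 0
Tile 7: at (3,1), goal (1,2), distance |3-1|+|1-2| = 3
Tile 10: at (3,2), goal (2,1), distance |3-2|+|2-1| = 2
Tile 8: at (3,3), goal (1,3), distance |3-1|+|3-3| = 2
Sum: 4 + 3 + 2 + 4 + 3 + 3 + 3 + 2 + 1 + 3 + 3 + 0 + 3 + 2 + 2 = 38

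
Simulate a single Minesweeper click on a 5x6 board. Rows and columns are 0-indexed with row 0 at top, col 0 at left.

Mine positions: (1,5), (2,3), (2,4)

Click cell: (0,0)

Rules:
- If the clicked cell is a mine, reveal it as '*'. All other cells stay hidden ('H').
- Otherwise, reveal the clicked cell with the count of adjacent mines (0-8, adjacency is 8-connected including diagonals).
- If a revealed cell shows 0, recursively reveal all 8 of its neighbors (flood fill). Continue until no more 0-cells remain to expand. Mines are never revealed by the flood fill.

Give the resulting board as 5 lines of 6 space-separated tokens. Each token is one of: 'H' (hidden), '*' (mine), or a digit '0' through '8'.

0 0 0 0 1 H
0 0 1 2 3 H
0 0 1 H H H
0 0 1 2 2 1
0 0 0 0 0 0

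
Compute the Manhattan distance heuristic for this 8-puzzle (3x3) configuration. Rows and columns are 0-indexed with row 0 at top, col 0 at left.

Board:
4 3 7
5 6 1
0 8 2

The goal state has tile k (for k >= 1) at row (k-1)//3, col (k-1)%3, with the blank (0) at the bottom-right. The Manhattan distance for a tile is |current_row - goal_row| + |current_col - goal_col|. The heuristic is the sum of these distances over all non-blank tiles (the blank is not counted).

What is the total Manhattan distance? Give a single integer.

Tile 4: at (0,0), goal (1,0), distance |0-1|+|0-0| = 1
Tile 3: at (0,1), goal (0,2), distance |0-0|+|1-2| = 1
Tile 7: at (0,2), goal (2,0), distance |0-2|+|2-0| = 4
Tile 5: at (1,0), goal (1,1), distance |1-1|+|0-1| = 1
Tile 6: at (1,1), goal (1,2), distance |1-1|+|1-2| = 1
Tile 1: at (1,2), goal (0,0), distance |1-0|+|2-0| = 3
Tile 8: at (2,1), goal (2,1), distance |2-2|+|1-1| = 0
Tile 2: at (2,2), goal (0,1), distance |2-0|+|2-1| = 3
Sum: 1 + 1 + 4 + 1 + 1 + 3 + 0 + 3 = 14

Answer: 14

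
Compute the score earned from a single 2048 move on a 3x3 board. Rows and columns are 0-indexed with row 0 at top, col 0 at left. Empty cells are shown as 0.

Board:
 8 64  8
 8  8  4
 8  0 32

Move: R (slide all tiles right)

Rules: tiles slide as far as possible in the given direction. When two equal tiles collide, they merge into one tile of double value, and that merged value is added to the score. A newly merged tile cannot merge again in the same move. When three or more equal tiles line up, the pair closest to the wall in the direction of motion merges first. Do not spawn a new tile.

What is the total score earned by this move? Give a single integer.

Answer: 16

Derivation:
Slide right:
row 0: [8, 64, 8] -> [8, 64, 8]  score +0 (running 0)
row 1: [8, 8, 4] -> [0, 16, 4]  score +16 (running 16)
row 2: [8, 0, 32] -> [0, 8, 32]  score +0 (running 16)
Board after move:
 8 64  8
 0 16  4
 0  8 32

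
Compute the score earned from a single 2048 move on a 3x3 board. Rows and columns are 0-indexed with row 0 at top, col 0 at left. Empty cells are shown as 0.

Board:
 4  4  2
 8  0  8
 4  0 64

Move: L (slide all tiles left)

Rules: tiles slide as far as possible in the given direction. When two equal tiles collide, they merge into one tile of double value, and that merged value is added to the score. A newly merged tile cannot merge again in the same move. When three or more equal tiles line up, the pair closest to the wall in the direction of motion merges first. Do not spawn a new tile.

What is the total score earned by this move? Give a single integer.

Answer: 24

Derivation:
Slide left:
row 0: [4, 4, 2] -> [8, 2, 0]  score +8 (running 8)
row 1: [8, 0, 8] -> [16, 0, 0]  score +16 (running 24)
row 2: [4, 0, 64] -> [4, 64, 0]  score +0 (running 24)
Board after move:
 8  2  0
16  0  0
 4 64  0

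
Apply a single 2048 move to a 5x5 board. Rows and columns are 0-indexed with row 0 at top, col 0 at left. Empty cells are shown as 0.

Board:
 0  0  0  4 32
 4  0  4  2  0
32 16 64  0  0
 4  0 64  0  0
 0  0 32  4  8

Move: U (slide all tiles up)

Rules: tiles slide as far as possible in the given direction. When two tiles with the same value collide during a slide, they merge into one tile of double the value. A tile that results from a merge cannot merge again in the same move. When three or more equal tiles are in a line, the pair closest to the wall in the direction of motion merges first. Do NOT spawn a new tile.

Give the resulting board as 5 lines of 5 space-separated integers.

Slide up:
col 0: [0, 4, 32, 4, 0] -> [4, 32, 4, 0, 0]
col 1: [0, 0, 16, 0, 0] -> [16, 0, 0, 0, 0]
col 2: [0, 4, 64, 64, 32] -> [4, 128, 32, 0, 0]
col 3: [4, 2, 0, 0, 4] -> [4, 2, 4, 0, 0]
col 4: [32, 0, 0, 0, 8] -> [32, 8, 0, 0, 0]

Answer:   4  16   4   4  32
 32   0 128   2   8
  4   0  32   4   0
  0   0   0   0   0
  0   0   0   0   0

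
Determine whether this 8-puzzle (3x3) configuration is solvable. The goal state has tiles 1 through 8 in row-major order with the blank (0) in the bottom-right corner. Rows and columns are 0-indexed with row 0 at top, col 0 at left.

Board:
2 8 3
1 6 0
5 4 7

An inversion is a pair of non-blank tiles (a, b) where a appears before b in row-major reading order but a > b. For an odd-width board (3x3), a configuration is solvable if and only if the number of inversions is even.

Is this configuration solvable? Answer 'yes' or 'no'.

Inversions (pairs i<j in row-major order where tile[i] > tile[j] > 0): 11
11 is odd, so the puzzle is not solvable.

Answer: no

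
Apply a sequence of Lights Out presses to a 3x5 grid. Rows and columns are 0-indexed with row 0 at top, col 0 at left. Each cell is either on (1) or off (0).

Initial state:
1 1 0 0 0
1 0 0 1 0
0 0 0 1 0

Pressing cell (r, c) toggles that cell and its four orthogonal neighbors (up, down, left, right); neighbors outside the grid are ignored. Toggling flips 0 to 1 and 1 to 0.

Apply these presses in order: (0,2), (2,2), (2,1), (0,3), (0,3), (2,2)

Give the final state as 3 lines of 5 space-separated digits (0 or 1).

After press 1 at (0,2):
1 0 1 1 0
1 0 1 1 0
0 0 0 1 0

After press 2 at (2,2):
1 0 1 1 0
1 0 0 1 0
0 1 1 0 0

After press 3 at (2,1):
1 0 1 1 0
1 1 0 1 0
1 0 0 0 0

After press 4 at (0,3):
1 0 0 0 1
1 1 0 0 0
1 0 0 0 0

After press 5 at (0,3):
1 0 1 1 0
1 1 0 1 0
1 0 0 0 0

After press 6 at (2,2):
1 0 1 1 0
1 1 1 1 0
1 1 1 1 0

Answer: 1 0 1 1 0
1 1 1 1 0
1 1 1 1 0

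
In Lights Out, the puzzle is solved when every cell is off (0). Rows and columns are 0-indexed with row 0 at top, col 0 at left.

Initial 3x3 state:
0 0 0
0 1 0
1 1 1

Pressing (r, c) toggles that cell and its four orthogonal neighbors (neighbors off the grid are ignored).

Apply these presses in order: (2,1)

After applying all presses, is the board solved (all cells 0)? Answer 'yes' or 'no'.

After press 1 at (2,1):
0 0 0
0 0 0
0 0 0

Lights still on: 0

Answer: yes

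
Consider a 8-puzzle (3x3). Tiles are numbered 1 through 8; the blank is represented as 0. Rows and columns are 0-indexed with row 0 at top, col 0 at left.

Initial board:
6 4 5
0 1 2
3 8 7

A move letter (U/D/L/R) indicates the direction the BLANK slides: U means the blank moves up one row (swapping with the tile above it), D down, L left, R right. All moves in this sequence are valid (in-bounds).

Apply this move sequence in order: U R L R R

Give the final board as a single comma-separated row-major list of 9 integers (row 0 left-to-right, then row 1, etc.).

After move 1 (U):
0 4 5
6 1 2
3 8 7

After move 2 (R):
4 0 5
6 1 2
3 8 7

After move 3 (L):
0 4 5
6 1 2
3 8 7

After move 4 (R):
4 0 5
6 1 2
3 8 7

After move 5 (R):
4 5 0
6 1 2
3 8 7

Answer: 4, 5, 0, 6, 1, 2, 3, 8, 7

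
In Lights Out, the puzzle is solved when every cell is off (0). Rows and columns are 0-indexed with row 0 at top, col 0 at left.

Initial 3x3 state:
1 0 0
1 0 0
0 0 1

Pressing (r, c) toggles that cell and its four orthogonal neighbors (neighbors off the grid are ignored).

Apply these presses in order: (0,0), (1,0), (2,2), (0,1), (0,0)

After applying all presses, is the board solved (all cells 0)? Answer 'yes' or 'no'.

After press 1 at (0,0):
0 1 0
0 0 0
0 0 1

After press 2 at (1,0):
1 1 0
1 1 0
1 0 1

After press 3 at (2,2):
1 1 0
1 1 1
1 1 0

After press 4 at (0,1):
0 0 1
1 0 1
1 1 0

After press 5 at (0,0):
1 1 1
0 0 1
1 1 0

Lights still on: 6

Answer: no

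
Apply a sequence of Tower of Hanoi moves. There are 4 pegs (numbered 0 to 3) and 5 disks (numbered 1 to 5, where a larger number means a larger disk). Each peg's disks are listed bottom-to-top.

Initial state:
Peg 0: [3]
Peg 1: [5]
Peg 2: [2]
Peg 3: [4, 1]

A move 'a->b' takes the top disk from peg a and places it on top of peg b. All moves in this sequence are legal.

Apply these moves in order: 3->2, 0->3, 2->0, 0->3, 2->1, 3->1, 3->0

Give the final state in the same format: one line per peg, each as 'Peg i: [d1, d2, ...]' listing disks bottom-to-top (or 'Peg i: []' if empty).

After move 1 (3->2):
Peg 0: [3]
Peg 1: [5]
Peg 2: [2, 1]
Peg 3: [4]

After move 2 (0->3):
Peg 0: []
Peg 1: [5]
Peg 2: [2, 1]
Peg 3: [4, 3]

After move 3 (2->0):
Peg 0: [1]
Peg 1: [5]
Peg 2: [2]
Peg 3: [4, 3]

After move 4 (0->3):
Peg 0: []
Peg 1: [5]
Peg 2: [2]
Peg 3: [4, 3, 1]

After move 5 (2->1):
Peg 0: []
Peg 1: [5, 2]
Peg 2: []
Peg 3: [4, 3, 1]

After move 6 (3->1):
Peg 0: []
Peg 1: [5, 2, 1]
Peg 2: []
Peg 3: [4, 3]

After move 7 (3->0):
Peg 0: [3]
Peg 1: [5, 2, 1]
Peg 2: []
Peg 3: [4]

Answer: Peg 0: [3]
Peg 1: [5, 2, 1]
Peg 2: []
Peg 3: [4]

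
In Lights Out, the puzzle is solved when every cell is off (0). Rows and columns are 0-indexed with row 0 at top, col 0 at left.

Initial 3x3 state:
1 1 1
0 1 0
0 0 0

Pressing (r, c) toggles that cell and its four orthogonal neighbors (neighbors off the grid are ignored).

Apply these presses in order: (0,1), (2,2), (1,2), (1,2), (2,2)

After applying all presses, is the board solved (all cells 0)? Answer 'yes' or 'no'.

Answer: yes

Derivation:
After press 1 at (0,1):
0 0 0
0 0 0
0 0 0

After press 2 at (2,2):
0 0 0
0 0 1
0 1 1

After press 3 at (1,2):
0 0 1
0 1 0
0 1 0

After press 4 at (1,2):
0 0 0
0 0 1
0 1 1

After press 5 at (2,2):
0 0 0
0 0 0
0 0 0

Lights still on: 0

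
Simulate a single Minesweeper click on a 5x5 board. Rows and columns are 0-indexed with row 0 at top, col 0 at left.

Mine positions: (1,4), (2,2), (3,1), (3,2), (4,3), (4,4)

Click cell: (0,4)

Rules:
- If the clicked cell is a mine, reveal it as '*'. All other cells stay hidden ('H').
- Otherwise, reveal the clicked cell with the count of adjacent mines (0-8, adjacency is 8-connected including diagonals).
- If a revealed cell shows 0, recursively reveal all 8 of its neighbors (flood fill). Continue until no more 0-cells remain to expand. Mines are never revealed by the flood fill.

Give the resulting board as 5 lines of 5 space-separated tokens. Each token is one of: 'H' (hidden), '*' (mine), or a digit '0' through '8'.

H H H H 1
H H H H H
H H H H H
H H H H H
H H H H H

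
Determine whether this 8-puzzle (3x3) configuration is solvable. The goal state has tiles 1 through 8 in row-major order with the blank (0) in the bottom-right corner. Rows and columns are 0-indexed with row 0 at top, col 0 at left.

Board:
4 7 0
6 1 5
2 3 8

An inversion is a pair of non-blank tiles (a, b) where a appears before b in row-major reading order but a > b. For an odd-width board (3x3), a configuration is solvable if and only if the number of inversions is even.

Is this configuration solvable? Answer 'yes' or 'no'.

Inversions (pairs i<j in row-major order where tile[i] > tile[j] > 0): 14
14 is even, so the puzzle is solvable.

Answer: yes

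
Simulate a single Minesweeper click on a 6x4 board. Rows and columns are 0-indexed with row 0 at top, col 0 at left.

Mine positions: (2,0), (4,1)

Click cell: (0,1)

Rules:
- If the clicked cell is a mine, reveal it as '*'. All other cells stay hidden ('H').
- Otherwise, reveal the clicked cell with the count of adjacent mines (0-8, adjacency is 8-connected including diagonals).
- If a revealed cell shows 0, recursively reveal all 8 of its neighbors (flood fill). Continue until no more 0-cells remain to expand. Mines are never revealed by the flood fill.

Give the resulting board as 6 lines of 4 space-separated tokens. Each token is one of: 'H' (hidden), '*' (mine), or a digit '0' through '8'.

0 0 0 0
1 1 0 0
H 1 0 0
H 2 1 0
H H 1 0
H H 1 0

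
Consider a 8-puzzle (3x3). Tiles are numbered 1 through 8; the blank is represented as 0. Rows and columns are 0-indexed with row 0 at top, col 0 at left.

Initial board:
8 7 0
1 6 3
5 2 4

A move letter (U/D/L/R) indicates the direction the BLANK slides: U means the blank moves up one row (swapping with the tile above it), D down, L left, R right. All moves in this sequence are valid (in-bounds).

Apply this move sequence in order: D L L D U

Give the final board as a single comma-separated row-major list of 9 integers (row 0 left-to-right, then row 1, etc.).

Answer: 8, 7, 3, 0, 1, 6, 5, 2, 4

Derivation:
After move 1 (D):
8 7 3
1 6 0
5 2 4

After move 2 (L):
8 7 3
1 0 6
5 2 4

After move 3 (L):
8 7 3
0 1 6
5 2 4

After move 4 (D):
8 7 3
5 1 6
0 2 4

After move 5 (U):
8 7 3
0 1 6
5 2 4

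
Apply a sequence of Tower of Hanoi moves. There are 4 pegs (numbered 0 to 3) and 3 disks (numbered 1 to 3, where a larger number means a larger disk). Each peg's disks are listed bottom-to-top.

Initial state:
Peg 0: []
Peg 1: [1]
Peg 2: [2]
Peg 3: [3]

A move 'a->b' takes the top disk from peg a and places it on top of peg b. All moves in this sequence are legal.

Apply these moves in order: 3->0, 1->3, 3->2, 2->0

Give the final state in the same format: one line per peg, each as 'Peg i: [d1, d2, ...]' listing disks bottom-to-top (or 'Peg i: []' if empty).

After move 1 (3->0):
Peg 0: [3]
Peg 1: [1]
Peg 2: [2]
Peg 3: []

After move 2 (1->3):
Peg 0: [3]
Peg 1: []
Peg 2: [2]
Peg 3: [1]

After move 3 (3->2):
Peg 0: [3]
Peg 1: []
Peg 2: [2, 1]
Peg 3: []

After move 4 (2->0):
Peg 0: [3, 1]
Peg 1: []
Peg 2: [2]
Peg 3: []

Answer: Peg 0: [3, 1]
Peg 1: []
Peg 2: [2]
Peg 3: []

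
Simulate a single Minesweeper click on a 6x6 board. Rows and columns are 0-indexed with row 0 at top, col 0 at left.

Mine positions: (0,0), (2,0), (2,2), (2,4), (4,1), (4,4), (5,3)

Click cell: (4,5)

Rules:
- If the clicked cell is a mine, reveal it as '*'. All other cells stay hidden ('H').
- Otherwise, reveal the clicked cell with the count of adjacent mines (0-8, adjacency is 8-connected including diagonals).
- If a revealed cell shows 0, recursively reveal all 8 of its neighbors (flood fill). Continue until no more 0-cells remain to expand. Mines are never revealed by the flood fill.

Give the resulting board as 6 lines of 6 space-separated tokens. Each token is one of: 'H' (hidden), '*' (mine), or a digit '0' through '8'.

H H H H H H
H H H H H H
H H H H H H
H H H H H H
H H H H H 1
H H H H H H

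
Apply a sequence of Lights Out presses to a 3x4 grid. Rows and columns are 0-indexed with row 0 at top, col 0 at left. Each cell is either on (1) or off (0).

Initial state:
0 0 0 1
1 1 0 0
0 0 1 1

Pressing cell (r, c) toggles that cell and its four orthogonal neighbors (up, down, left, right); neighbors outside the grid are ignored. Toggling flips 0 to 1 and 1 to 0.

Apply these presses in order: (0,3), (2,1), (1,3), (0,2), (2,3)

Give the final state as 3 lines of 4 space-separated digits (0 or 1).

After press 1 at (0,3):
0 0 1 0
1 1 0 1
0 0 1 1

After press 2 at (2,1):
0 0 1 0
1 0 0 1
1 1 0 1

After press 3 at (1,3):
0 0 1 1
1 0 1 0
1 1 0 0

After press 4 at (0,2):
0 1 0 0
1 0 0 0
1 1 0 0

After press 5 at (2,3):
0 1 0 0
1 0 0 1
1 1 1 1

Answer: 0 1 0 0
1 0 0 1
1 1 1 1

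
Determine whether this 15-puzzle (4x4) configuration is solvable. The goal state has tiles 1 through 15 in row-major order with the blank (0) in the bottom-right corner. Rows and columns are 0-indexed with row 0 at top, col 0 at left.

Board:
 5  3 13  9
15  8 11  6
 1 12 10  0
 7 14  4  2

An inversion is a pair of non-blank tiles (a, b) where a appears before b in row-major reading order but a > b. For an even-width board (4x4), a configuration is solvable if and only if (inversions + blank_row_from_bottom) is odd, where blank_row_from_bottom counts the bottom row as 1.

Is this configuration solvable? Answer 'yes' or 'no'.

Answer: no

Derivation:
Inversions: 58
Blank is in row 2 (0-indexed from top), which is row 2 counting from the bottom (bottom = 1).
58 + 2 = 60, which is even, so the puzzle is not solvable.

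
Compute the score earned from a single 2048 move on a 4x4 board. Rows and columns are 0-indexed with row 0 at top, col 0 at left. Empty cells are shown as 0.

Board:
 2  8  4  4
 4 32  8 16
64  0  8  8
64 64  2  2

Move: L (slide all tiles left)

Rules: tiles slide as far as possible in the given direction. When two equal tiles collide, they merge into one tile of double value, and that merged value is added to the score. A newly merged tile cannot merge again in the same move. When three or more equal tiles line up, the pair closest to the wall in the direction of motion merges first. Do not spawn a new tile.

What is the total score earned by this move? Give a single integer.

Answer: 156

Derivation:
Slide left:
row 0: [2, 8, 4, 4] -> [2, 8, 8, 0]  score +8 (running 8)
row 1: [4, 32, 8, 16] -> [4, 32, 8, 16]  score +0 (running 8)
row 2: [64, 0, 8, 8] -> [64, 16, 0, 0]  score +16 (running 24)
row 3: [64, 64, 2, 2] -> [128, 4, 0, 0]  score +132 (running 156)
Board after move:
  2   8   8   0
  4  32   8  16
 64  16   0   0
128   4   0   0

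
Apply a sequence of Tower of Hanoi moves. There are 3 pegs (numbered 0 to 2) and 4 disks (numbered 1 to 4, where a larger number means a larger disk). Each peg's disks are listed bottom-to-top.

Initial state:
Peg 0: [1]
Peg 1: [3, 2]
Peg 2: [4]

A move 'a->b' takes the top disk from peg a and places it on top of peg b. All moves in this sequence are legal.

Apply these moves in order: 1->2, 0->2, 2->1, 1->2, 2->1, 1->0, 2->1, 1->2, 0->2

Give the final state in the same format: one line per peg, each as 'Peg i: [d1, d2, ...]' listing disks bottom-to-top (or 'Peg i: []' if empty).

After move 1 (1->2):
Peg 0: [1]
Peg 1: [3]
Peg 2: [4, 2]

After move 2 (0->2):
Peg 0: []
Peg 1: [3]
Peg 2: [4, 2, 1]

After move 3 (2->1):
Peg 0: []
Peg 1: [3, 1]
Peg 2: [4, 2]

After move 4 (1->2):
Peg 0: []
Peg 1: [3]
Peg 2: [4, 2, 1]

After move 5 (2->1):
Peg 0: []
Peg 1: [3, 1]
Peg 2: [4, 2]

After move 6 (1->0):
Peg 0: [1]
Peg 1: [3]
Peg 2: [4, 2]

After move 7 (2->1):
Peg 0: [1]
Peg 1: [3, 2]
Peg 2: [4]

After move 8 (1->2):
Peg 0: [1]
Peg 1: [3]
Peg 2: [4, 2]

After move 9 (0->2):
Peg 0: []
Peg 1: [3]
Peg 2: [4, 2, 1]

Answer: Peg 0: []
Peg 1: [3]
Peg 2: [4, 2, 1]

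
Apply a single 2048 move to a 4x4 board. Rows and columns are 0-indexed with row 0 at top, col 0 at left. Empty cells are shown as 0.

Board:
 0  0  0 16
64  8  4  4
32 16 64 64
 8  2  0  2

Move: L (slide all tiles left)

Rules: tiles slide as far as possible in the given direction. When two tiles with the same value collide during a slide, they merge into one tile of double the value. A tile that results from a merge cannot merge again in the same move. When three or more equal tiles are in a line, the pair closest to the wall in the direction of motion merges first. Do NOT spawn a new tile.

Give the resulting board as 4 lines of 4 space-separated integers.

Slide left:
row 0: [0, 0, 0, 16] -> [16, 0, 0, 0]
row 1: [64, 8, 4, 4] -> [64, 8, 8, 0]
row 2: [32, 16, 64, 64] -> [32, 16, 128, 0]
row 3: [8, 2, 0, 2] -> [8, 4, 0, 0]

Answer:  16   0   0   0
 64   8   8   0
 32  16 128   0
  8   4   0   0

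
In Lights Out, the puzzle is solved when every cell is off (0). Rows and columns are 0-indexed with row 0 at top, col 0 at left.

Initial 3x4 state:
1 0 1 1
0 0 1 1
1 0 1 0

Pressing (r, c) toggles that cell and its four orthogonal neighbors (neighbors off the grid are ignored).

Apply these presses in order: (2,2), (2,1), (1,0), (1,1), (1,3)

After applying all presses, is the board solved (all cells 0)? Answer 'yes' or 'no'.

Answer: no

Derivation:
After press 1 at (2,2):
1 0 1 1
0 0 0 1
1 1 0 1

After press 2 at (2,1):
1 0 1 1
0 1 0 1
0 0 1 1

After press 3 at (1,0):
0 0 1 1
1 0 0 1
1 0 1 1

After press 4 at (1,1):
0 1 1 1
0 1 1 1
1 1 1 1

After press 5 at (1,3):
0 1 1 0
0 1 0 0
1 1 1 0

Lights still on: 6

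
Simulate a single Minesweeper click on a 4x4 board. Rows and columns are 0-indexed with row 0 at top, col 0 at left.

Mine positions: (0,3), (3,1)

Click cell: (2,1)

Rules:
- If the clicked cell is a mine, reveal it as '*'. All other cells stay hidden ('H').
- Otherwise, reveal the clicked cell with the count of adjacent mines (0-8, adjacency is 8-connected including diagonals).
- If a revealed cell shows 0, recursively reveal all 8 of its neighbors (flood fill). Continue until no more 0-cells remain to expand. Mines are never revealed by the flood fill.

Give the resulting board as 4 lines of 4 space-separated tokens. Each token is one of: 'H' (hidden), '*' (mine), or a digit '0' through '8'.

H H H H
H H H H
H 1 H H
H H H H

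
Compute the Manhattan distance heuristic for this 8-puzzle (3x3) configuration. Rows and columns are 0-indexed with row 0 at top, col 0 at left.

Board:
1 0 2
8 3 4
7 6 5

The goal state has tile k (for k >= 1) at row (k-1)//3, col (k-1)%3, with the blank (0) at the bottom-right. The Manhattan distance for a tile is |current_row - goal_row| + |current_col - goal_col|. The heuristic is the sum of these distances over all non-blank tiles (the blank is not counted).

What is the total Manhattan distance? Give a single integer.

Tile 1: at (0,0), goal (0,0), distance |0-0|+|0-0| = 0
Tile 2: at (0,2), goal (0,1), distance |0-0|+|2-1| = 1
Tile 8: at (1,0), goal (2,1), distance |1-2|+|0-1| = 2
Tile 3: at (1,1), goal (0,2), distance |1-0|+|1-2| = 2
Tile 4: at (1,2), goal (1,0), distance |1-1|+|2-0| = 2
Tile 7: at (2,0), goal (2,0), distance |2-2|+|0-0| = 0
Tile 6: at (2,1), goal (1,2), distance |2-1|+|1-2| = 2
Tile 5: at (2,2), goal (1,1), distance |2-1|+|2-1| = 2
Sum: 0 + 1 + 2 + 2 + 2 + 0 + 2 + 2 = 11

Answer: 11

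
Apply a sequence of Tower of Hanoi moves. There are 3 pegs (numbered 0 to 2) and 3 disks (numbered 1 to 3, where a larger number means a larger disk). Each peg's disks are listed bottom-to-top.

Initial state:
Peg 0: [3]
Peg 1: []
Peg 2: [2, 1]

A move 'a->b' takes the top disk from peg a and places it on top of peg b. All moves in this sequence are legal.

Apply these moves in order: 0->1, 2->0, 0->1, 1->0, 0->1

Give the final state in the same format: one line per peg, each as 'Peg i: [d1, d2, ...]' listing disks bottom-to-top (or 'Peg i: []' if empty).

After move 1 (0->1):
Peg 0: []
Peg 1: [3]
Peg 2: [2, 1]

After move 2 (2->0):
Peg 0: [1]
Peg 1: [3]
Peg 2: [2]

After move 3 (0->1):
Peg 0: []
Peg 1: [3, 1]
Peg 2: [2]

After move 4 (1->0):
Peg 0: [1]
Peg 1: [3]
Peg 2: [2]

After move 5 (0->1):
Peg 0: []
Peg 1: [3, 1]
Peg 2: [2]

Answer: Peg 0: []
Peg 1: [3, 1]
Peg 2: [2]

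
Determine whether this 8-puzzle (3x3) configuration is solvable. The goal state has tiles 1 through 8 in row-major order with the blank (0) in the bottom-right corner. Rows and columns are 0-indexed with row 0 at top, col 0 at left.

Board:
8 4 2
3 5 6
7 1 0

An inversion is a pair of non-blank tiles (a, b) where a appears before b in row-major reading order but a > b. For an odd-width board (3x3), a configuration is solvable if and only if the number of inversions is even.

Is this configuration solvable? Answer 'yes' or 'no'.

Inversions (pairs i<j in row-major order where tile[i] > tile[j] > 0): 15
15 is odd, so the puzzle is not solvable.

Answer: no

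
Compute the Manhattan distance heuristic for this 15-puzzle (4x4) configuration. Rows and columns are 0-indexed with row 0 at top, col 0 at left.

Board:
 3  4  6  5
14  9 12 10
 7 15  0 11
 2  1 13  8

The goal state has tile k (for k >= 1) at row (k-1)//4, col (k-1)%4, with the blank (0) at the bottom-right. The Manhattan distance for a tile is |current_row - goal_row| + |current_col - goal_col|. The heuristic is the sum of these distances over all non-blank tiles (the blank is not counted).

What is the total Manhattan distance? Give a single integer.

Tile 3: (0,0)->(0,2) = 2
Tile 4: (0,1)->(0,3) = 2
Tile 6: (0,2)->(1,1) = 2
Tile 5: (0,3)->(1,0) = 4
Tile 14: (1,0)->(3,1) = 3
Tile 9: (1,1)->(2,0) = 2
Tile 12: (1,2)->(2,3) = 2
Tile 10: (1,3)->(2,1) = 3
Tile 7: (2,0)->(1,2) = 3
Tile 15: (2,1)->(3,2) = 2
Tile 11: (2,3)->(2,2) = 1
Tile 2: (3,0)->(0,1) = 4
Tile 1: (3,1)->(0,0) = 4
Tile 13: (3,2)->(3,0) = 2
Tile 8: (3,3)->(1,3) = 2
Sum: 2 + 2 + 2 + 4 + 3 + 2 + 2 + 3 + 3 + 2 + 1 + 4 + 4 + 2 + 2 = 38

Answer: 38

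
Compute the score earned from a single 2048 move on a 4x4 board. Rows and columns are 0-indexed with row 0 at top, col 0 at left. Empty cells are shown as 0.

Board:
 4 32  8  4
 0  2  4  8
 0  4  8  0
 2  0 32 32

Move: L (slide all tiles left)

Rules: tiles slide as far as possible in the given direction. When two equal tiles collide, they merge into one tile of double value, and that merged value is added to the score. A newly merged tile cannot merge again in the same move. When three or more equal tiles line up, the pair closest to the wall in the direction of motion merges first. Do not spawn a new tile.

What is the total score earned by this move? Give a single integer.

Slide left:
row 0: [4, 32, 8, 4] -> [4, 32, 8, 4]  score +0 (running 0)
row 1: [0, 2, 4, 8] -> [2, 4, 8, 0]  score +0 (running 0)
row 2: [0, 4, 8, 0] -> [4, 8, 0, 0]  score +0 (running 0)
row 3: [2, 0, 32, 32] -> [2, 64, 0, 0]  score +64 (running 64)
Board after move:
 4 32  8  4
 2  4  8  0
 4  8  0  0
 2 64  0  0

Answer: 64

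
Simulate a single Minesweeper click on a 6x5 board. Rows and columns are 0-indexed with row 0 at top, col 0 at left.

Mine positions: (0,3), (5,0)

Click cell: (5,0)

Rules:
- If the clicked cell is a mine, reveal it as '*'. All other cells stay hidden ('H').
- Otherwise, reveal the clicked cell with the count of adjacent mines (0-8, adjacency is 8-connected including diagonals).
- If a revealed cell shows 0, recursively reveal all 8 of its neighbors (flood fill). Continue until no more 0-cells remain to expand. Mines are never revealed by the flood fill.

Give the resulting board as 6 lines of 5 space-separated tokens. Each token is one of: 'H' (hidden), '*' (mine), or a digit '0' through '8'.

H H H H H
H H H H H
H H H H H
H H H H H
H H H H H
* H H H H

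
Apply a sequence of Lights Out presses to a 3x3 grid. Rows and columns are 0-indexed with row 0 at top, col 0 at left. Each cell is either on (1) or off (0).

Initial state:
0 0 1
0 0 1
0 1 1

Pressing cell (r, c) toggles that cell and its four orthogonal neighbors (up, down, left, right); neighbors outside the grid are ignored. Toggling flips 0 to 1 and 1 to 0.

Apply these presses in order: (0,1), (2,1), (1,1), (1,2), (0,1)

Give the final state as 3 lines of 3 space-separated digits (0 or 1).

After press 1 at (0,1):
1 1 0
0 1 1
0 1 1

After press 2 at (2,1):
1 1 0
0 0 1
1 0 0

After press 3 at (1,1):
1 0 0
1 1 0
1 1 0

After press 4 at (1,2):
1 0 1
1 0 1
1 1 1

After press 5 at (0,1):
0 1 0
1 1 1
1 1 1

Answer: 0 1 0
1 1 1
1 1 1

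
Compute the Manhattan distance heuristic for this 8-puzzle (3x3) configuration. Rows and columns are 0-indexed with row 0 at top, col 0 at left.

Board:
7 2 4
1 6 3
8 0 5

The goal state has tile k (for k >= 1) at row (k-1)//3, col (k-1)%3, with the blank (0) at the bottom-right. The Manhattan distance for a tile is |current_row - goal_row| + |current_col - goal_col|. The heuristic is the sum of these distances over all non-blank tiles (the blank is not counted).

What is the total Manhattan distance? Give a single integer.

Answer: 11

Derivation:
Tile 7: at (0,0), goal (2,0), distance |0-2|+|0-0| = 2
Tile 2: at (0,1), goal (0,1), distance |0-0|+|1-1| = 0
Tile 4: at (0,2), goal (1,0), distance |0-1|+|2-0| = 3
Tile 1: at (1,0), goal (0,0), distance |1-0|+|0-0| = 1
Tile 6: at (1,1), goal (1,2), distance |1-1|+|1-2| = 1
Tile 3: at (1,2), goal (0,2), distance |1-0|+|2-2| = 1
Tile 8: at (2,0), goal (2,1), distance |2-2|+|0-1| = 1
Tile 5: at (2,2), goal (1,1), distance |2-1|+|2-1| = 2
Sum: 2 + 0 + 3 + 1 + 1 + 1 + 1 + 2 = 11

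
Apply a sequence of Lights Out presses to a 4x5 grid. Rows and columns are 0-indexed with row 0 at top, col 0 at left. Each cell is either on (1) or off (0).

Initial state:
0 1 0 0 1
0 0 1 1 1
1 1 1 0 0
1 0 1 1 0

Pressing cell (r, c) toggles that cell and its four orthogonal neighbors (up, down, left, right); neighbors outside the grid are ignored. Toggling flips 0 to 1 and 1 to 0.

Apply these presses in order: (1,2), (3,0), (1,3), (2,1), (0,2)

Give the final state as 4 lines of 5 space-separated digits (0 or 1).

After press 1 at (1,2):
0 1 1 0 1
0 1 0 0 1
1 1 0 0 0
1 0 1 1 0

After press 2 at (3,0):
0 1 1 0 1
0 1 0 0 1
0 1 0 0 0
0 1 1 1 0

After press 3 at (1,3):
0 1 1 1 1
0 1 1 1 0
0 1 0 1 0
0 1 1 1 0

After press 4 at (2,1):
0 1 1 1 1
0 0 1 1 0
1 0 1 1 0
0 0 1 1 0

After press 5 at (0,2):
0 0 0 0 1
0 0 0 1 0
1 0 1 1 0
0 0 1 1 0

Answer: 0 0 0 0 1
0 0 0 1 0
1 0 1 1 0
0 0 1 1 0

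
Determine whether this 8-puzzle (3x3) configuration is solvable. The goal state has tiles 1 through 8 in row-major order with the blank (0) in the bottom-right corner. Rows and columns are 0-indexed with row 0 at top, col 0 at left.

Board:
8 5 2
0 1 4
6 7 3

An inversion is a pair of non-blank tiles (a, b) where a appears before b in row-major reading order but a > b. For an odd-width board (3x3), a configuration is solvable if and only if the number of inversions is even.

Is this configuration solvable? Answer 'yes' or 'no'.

Inversions (pairs i<j in row-major order where tile[i] > tile[j] > 0): 15
15 is odd, so the puzzle is not solvable.

Answer: no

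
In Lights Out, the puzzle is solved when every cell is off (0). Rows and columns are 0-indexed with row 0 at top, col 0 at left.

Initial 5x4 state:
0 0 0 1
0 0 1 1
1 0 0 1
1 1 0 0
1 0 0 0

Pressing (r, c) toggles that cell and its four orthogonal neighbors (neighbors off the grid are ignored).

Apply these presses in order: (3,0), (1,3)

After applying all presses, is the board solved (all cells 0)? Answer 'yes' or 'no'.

Answer: yes

Derivation:
After press 1 at (3,0):
0 0 0 1
0 0 1 1
0 0 0 1
0 0 0 0
0 0 0 0

After press 2 at (1,3):
0 0 0 0
0 0 0 0
0 0 0 0
0 0 0 0
0 0 0 0

Lights still on: 0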